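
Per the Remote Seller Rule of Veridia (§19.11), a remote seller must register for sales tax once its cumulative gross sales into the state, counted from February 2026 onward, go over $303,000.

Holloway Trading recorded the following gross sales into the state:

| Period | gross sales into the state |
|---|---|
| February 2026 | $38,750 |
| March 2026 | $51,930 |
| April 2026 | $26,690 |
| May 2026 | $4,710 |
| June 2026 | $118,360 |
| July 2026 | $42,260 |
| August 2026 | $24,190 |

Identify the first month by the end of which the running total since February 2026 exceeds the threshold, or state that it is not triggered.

August 2026

Through February 2026: $38,750
Through March 2026: $90,680
Through April 2026: $117,370
Through May 2026: $122,080
Through June 2026: $240,440
Through July 2026: $282,700
Through August 2026: $306,890 ← exceeds threshold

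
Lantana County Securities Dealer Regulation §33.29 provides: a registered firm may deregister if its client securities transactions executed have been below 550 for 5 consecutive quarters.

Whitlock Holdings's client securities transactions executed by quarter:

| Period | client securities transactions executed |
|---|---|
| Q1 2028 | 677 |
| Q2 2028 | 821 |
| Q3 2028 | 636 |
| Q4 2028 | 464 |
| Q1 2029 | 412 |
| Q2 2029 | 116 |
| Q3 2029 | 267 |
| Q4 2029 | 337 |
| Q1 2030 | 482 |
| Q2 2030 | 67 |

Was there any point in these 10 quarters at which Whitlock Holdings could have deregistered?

Yes

Quarters below 550: Q4 2028, Q1 2029, Q2 2029, Q3 2029, Q4 2029, Q1 2030, Q2 2030.
Longest run of consecutive quarters below the threshold: 7.
7 ≥ 5, so Whitlock Holdings became eligible.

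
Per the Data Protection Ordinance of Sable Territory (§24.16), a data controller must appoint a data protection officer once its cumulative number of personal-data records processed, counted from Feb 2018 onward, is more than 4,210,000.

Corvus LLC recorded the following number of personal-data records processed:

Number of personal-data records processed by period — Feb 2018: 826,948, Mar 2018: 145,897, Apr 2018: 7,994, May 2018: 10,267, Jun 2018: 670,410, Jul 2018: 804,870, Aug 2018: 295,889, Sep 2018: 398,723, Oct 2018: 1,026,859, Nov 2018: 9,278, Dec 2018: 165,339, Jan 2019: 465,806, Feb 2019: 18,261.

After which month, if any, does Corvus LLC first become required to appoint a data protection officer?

Dec 2018

Through Feb 2018: 826,948
Through Mar 2018: 972,845
Through Apr 2018: 980,839
Through May 2018: 991,106
Through Jun 2018: 1,661,516
Through Jul 2018: 2,466,386
Through Aug 2018: 2,762,275
Through Sep 2018: 3,160,998
Through Oct 2018: 4,187,857
Through Nov 2018: 4,197,135
Through Dec 2018: 4,362,474 ← exceeds threshold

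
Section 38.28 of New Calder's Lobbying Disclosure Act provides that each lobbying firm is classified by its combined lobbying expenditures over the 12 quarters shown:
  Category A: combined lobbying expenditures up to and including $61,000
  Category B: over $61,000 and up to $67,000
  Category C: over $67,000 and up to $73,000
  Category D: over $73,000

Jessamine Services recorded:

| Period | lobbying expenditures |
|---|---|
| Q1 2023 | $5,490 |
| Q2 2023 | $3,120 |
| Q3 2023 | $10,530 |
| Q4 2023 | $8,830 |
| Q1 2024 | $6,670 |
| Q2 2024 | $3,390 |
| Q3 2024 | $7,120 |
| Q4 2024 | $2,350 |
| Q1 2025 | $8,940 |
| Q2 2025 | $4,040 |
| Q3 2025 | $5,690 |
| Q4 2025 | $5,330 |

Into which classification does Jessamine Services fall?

Category C

Combined lobbying expenditures: $5,490 + $3,120 + $10,530 + $8,830 + $6,670 + $3,390 + $7,120 + $2,350 + $8,940 + $4,040 + $5,690 + $5,330 = $71,500.
$67,000 < $71,500 ≤ $73,000, so Category C applies.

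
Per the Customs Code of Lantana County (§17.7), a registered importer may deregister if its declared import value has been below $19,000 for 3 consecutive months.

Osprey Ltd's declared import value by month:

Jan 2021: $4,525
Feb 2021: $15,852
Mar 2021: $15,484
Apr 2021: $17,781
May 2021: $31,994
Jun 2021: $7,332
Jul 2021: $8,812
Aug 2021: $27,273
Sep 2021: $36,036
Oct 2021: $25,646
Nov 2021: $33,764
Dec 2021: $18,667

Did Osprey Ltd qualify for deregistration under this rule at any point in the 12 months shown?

Yes

Months below $19,000: Jan 2021, Feb 2021, Mar 2021, Apr 2021, Jun 2021, Jul 2021, Dec 2021.
Longest run of consecutive months below the threshold: 4.
4 ≥ 3, so Osprey Ltd became eligible.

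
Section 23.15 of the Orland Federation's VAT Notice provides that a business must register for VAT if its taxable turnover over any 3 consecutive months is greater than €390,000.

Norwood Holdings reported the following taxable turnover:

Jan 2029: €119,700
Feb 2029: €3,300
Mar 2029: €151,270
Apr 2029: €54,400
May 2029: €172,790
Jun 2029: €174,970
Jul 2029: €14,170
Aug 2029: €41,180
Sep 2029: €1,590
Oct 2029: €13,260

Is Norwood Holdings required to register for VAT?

Jan 2029–Mar 2029: €119,700 + €3,300 + €151,270 = €274,270 (under)
Feb 2029–Apr 2029: €3,300 + €151,270 + €54,400 = €208,970 (under)
Mar 2029–May 2029: €151,270 + €54,400 + €172,790 = €378,460 (under)
Apr 2029–Jun 2029: €54,400 + €172,790 + €174,970 = €402,160 (over)
May 2029–Jul 2029: €172,790 + €174,970 + €14,170 = €361,930 (under)
Jun 2029–Aug 2029: €174,970 + €14,170 + €41,180 = €230,320 (under)
Jul 2029–Sep 2029: €14,170 + €41,180 + €1,590 = €56,940 (under)
Aug 2029–Oct 2029: €41,180 + €1,590 + €13,260 = €56,030 (under)
At least one window exceeds €390,000.

Yes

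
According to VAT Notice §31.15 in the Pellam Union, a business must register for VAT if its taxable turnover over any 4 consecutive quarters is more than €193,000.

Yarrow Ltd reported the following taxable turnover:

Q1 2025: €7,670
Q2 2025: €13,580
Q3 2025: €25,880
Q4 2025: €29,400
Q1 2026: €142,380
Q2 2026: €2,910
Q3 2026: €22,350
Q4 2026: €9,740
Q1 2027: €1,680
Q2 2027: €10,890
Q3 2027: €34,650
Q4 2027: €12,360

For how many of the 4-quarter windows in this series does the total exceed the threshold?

Q1 2025–Q4 2025: €7,670 + €13,580 + €25,880 + €29,400 = €76,530 (under)
Q2 2025–Q1 2026: €13,580 + €25,880 + €29,400 + €142,380 = €211,240 (over)
Q3 2025–Q2 2026: €25,880 + €29,400 + €142,380 + €2,910 = €200,570 (over)
Q4 2025–Q3 2026: €29,400 + €142,380 + €2,910 + €22,350 = €197,040 (over)
Q1 2026–Q4 2026: €142,380 + €2,910 + €22,350 + €9,740 = €177,380 (under)
Q2 2026–Q1 2027: €2,910 + €22,350 + €9,740 + €1,680 = €36,680 (under)
Q3 2026–Q2 2027: €22,350 + €9,740 + €1,680 + €10,890 = €44,660 (under)
Q4 2026–Q3 2027: €9,740 + €1,680 + €10,890 + €34,650 = €56,960 (under)
Q1 2027–Q4 2027: €1,680 + €10,890 + €34,650 + €12,360 = €59,580 (under)
3 windows exceed the threshold.

3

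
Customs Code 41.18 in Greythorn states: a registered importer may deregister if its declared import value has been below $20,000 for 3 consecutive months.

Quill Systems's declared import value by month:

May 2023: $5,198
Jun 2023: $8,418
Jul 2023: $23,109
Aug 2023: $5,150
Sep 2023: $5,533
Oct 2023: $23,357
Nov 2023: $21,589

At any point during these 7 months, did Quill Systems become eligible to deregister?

Months below $20,000: May 2023, Jun 2023, Aug 2023, Sep 2023.
Longest run of consecutive months below the threshold: 2.
2 < 3, so Quill Systems never became eligible.

No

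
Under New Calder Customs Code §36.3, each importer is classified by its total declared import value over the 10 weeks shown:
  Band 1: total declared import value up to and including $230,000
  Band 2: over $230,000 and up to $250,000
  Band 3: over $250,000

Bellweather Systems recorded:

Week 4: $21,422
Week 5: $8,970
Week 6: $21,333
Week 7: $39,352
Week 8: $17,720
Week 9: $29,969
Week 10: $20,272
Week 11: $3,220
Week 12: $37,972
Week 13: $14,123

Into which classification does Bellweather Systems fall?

Total declared import value: $21,422 + $8,970 + $21,333 + $39,352 + $17,720 + $29,969 + $20,272 + $3,220 + $37,972 + $14,123 = $214,353.
$214,353 ≤ $230,000, so Band 1 applies.

Band 1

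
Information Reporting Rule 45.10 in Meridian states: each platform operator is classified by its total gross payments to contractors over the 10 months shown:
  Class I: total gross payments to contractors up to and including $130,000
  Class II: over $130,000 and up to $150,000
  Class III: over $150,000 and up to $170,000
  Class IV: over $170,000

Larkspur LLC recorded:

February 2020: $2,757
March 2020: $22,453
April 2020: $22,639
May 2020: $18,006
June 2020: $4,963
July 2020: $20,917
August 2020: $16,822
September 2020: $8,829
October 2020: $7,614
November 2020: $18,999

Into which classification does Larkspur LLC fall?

Total gross payments to contractors: $2,757 + $22,453 + $22,639 + $18,006 + $4,963 + $20,917 + $16,822 + $8,829 + $7,614 + $18,999 = $143,999.
$130,000 < $143,999 ≤ $150,000, so Class II applies.

Class II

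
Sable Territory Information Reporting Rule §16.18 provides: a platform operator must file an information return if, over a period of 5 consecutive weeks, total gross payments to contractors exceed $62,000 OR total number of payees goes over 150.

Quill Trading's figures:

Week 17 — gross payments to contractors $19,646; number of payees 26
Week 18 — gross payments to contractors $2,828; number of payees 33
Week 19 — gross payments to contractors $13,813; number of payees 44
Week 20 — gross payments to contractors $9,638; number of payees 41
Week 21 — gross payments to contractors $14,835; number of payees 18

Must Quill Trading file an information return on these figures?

Total gross payments to contractors: $19,646 + $2,828 + $13,813 + $9,638 + $14,835 = $60,760 (≤ $62,000).
Total number of payees: 26 + 33 + 44 + 41 + 18 = 162 (> 150).
The test is 'or': at least one threshold is exceeded.

Yes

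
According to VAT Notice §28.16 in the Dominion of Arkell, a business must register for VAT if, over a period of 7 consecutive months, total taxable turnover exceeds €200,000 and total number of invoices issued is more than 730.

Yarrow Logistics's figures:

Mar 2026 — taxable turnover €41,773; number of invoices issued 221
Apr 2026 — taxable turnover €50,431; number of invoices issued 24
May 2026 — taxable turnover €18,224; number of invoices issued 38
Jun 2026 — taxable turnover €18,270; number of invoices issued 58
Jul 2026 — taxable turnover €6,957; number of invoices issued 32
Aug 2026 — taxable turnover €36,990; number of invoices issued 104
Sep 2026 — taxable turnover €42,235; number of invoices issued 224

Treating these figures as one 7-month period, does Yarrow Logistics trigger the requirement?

Total taxable turnover: €41,773 + €50,431 + €18,224 + €18,270 + €6,957 + €36,990 + €42,235 = €214,880 (> €200,000).
Total number of invoices issued: 221 + 24 + 38 + 58 + 32 + 104 + 224 = 701 (≤ 730).
The test is 'and': the rule requires both, and at least one is not exceeded.

No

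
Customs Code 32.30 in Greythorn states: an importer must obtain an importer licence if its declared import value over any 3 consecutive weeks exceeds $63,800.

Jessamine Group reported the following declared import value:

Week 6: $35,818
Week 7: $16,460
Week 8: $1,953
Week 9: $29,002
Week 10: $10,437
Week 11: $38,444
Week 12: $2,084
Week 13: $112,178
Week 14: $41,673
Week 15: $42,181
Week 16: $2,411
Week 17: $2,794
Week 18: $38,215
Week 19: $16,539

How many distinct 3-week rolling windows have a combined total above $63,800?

Week 6–Week 8: $35,818 + $16,460 + $1,953 = $54,231 (under)
Week 7–Week 9: $16,460 + $1,953 + $29,002 = $47,415 (under)
Week 8–Week 10: $1,953 + $29,002 + $10,437 = $41,392 (under)
Week 9–Week 11: $29,002 + $10,437 + $38,444 = $77,883 (over)
Week 10–Week 12: $10,437 + $38,444 + $2,084 = $50,965 (under)
Week 11–Week 13: $38,444 + $2,084 + $112,178 = $152,706 (over)
Week 12–Week 14: $2,084 + $112,178 + $41,673 = $155,935 (over)
Week 13–Week 15: $112,178 + $41,673 + $42,181 = $196,032 (over)
Week 14–Week 16: $41,673 + $42,181 + $2,411 = $86,265 (over)
Week 15–Week 17: $42,181 + $2,411 + $2,794 = $47,386 (under)
Week 16–Week 18: $2,411 + $2,794 + $38,215 = $43,420 (under)
Week 17–Week 19: $2,794 + $38,215 + $16,539 = $57,548 (under)
5 windows exceed the threshold.

5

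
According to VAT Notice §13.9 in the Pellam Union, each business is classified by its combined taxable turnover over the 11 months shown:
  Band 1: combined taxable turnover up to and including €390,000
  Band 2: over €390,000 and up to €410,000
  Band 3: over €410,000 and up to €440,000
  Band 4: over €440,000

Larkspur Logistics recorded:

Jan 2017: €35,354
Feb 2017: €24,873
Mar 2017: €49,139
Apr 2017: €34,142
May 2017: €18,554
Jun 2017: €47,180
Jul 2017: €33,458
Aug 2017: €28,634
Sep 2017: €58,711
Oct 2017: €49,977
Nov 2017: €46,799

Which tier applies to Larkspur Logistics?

Combined taxable turnover: €35,354 + €24,873 + €49,139 + €34,142 + €18,554 + €47,180 + €33,458 + €28,634 + €58,711 + €49,977 + €46,799 = €426,821.
€410,000 < €426,821 ≤ €440,000, so Band 3 applies.

Band 3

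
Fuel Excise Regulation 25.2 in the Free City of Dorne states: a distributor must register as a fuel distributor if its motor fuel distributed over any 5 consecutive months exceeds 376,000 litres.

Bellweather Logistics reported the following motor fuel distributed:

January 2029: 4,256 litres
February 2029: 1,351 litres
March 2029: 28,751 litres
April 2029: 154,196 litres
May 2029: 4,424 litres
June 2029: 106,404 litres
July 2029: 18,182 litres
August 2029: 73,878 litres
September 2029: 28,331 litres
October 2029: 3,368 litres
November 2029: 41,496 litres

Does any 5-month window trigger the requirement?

No

January 2029–May 2029: 4,256 litres + 1,351 litres + 28,751 litres + 154,196 litres + 4,424 litres = 192,978 litres (under)
February 2029–June 2029: 1,351 litres + 28,751 litres + 154,196 litres + 4,424 litres + 106,404 litres = 295,126 litres (under)
March 2029–July 2029: 28,751 litres + 154,196 litres + 4,424 litres + 106,404 litres + 18,182 litres = 311,957 litres (under)
April 2029–August 2029: 154,196 litres + 4,424 litres + 106,404 litres + 18,182 litres + 73,878 litres = 357,084 litres (under)
May 2029–September 2029: 4,424 litres + 106,404 litres + 18,182 litres + 73,878 litres + 28,331 litres = 231,219 litres (under)
June 2029–October 2029: 106,404 litres + 18,182 litres + 73,878 litres + 28,331 litres + 3,368 litres = 230,163 litres (under)
July 2029–November 2029: 18,182 litres + 73,878 litres + 28,331 litres + 3,368 litres + 41,496 litres = 165,255 litres (under)
No window exceeds 376,000 litres.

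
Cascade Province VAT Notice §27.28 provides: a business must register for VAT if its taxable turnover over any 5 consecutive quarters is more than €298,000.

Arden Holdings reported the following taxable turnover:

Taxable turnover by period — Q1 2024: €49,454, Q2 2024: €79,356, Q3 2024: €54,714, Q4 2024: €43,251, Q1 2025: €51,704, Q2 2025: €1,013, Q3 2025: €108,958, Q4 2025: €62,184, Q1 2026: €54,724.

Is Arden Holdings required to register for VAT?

No

Q1 2024–Q1 2025: €49,454 + €79,356 + €54,714 + €43,251 + €51,704 = €278,479 (under)
Q2 2024–Q2 2025: €79,356 + €54,714 + €43,251 + €51,704 + €1,013 = €230,038 (under)
Q3 2024–Q3 2025: €54,714 + €43,251 + €51,704 + €1,013 + €108,958 = €259,640 (under)
Q4 2024–Q4 2025: €43,251 + €51,704 + €1,013 + €108,958 + €62,184 = €267,110 (under)
Q1 2025–Q1 2026: €51,704 + €1,013 + €108,958 + €62,184 + €54,724 = €278,583 (under)
No window exceeds €298,000.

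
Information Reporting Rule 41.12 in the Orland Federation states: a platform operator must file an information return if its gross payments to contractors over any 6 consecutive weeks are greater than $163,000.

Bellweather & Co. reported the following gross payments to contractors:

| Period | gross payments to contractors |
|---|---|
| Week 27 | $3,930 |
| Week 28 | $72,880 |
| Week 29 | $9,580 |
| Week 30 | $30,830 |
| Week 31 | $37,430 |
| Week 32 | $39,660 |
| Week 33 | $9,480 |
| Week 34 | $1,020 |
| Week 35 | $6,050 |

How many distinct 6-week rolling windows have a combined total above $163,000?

Week 27–Week 32: $3,930 + $72,880 + $9,580 + $30,830 + $37,430 + $39,660 = $194,310 (over)
Week 28–Week 33: $72,880 + $9,580 + $30,830 + $37,430 + $39,660 + $9,480 = $199,860 (over)
Week 29–Week 34: $9,580 + $30,830 + $37,430 + $39,660 + $9,480 + $1,020 = $128,000 (under)
Week 30–Week 35: $30,830 + $37,430 + $39,660 + $9,480 + $1,020 + $6,050 = $124,470 (under)
2 windows exceed the threshold.

2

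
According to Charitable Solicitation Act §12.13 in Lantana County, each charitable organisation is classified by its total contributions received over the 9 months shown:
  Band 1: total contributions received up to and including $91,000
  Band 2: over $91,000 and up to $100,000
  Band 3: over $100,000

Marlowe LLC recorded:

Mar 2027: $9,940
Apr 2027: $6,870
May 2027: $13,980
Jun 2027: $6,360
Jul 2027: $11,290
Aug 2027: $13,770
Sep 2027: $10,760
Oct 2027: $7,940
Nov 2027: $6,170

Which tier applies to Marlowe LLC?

Band 1

Total contributions received: $9,940 + $6,870 + $13,980 + $6,360 + $11,290 + $13,770 + $10,760 + $7,940 + $6,170 = $87,080.
$87,080 ≤ $91,000, so Band 1 applies.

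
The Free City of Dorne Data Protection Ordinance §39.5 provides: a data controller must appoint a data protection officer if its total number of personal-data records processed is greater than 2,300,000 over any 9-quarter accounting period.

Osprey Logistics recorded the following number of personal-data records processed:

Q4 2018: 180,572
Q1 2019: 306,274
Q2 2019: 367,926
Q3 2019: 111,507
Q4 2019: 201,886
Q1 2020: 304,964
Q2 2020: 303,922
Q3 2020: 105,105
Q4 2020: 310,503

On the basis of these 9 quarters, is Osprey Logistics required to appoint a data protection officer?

No

Total number of personal-data records processed: 180,572 + 306,274 + 367,926 + 111,507 + 201,886 + 304,964 + 303,922 + 105,105 + 310,503 = 2,192,659.
2,192,659 ≤ 2,300,000, so the threshold is not exceeded.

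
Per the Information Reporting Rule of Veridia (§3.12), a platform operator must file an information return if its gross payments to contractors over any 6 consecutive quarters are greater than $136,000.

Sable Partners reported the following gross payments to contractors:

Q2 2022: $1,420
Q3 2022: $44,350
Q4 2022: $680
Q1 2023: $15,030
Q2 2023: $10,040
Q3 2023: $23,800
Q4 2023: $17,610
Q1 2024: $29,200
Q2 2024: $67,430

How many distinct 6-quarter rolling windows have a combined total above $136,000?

1

Q2 2022–Q3 2023: $1,420 + $44,350 + $680 + $15,030 + $10,040 + $23,800 = $95,320 (under)
Q3 2022–Q4 2023: $44,350 + $680 + $15,030 + $10,040 + $23,800 + $17,610 = $111,510 (under)
Q4 2022–Q1 2024: $680 + $15,030 + $10,040 + $23,800 + $17,610 + $29,200 = $96,360 (under)
Q1 2023–Q2 2024: $15,030 + $10,040 + $23,800 + $17,610 + $29,200 + $67,430 = $163,110 (over)
1 window exceeds the threshold.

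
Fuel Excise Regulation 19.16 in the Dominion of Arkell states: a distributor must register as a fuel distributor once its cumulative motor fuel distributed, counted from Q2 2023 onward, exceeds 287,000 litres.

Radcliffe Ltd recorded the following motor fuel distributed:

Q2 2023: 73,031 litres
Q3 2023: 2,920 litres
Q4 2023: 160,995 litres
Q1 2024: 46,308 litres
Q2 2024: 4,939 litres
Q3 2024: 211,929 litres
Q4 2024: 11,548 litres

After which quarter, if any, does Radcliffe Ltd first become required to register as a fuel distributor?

Q2 2024

Through Q2 2023: 73,031 litres
Through Q3 2023: 75,951 litres
Through Q4 2023: 236,946 litres
Through Q1 2024: 283,254 litres
Through Q2 2024: 288,193 litres ← exceeds threshold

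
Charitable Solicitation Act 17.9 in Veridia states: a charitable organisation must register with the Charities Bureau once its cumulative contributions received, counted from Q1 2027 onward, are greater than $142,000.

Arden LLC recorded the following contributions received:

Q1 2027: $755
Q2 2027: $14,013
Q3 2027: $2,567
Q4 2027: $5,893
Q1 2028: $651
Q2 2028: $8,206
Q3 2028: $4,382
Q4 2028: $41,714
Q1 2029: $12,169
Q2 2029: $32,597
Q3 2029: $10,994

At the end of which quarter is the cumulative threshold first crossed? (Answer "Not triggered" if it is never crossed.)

Not triggered

Through Q1 2027: $755
Through Q2 2027: $14,768
Through Q3 2027: $17,335
Through Q4 2027: $23,228
Through Q1 2028: $23,879
Through Q2 2028: $32,085
Through Q3 2028: $36,467
Through Q4 2028: $78,181
Through Q1 2029: $90,350
Through Q2 2029: $122,947
Through Q3 2029: $133,941
Final cumulative total $133,941 ≤ $142,000; the threshold is never exceeded.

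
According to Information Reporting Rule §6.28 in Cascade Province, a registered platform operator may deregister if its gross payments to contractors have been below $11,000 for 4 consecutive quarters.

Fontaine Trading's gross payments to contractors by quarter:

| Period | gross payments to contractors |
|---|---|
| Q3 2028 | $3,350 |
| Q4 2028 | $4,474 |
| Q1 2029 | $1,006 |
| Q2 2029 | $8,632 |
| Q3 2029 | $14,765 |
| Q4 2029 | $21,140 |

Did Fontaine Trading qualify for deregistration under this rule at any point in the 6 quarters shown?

Yes

Quarters below $11,000: Q3 2028, Q4 2028, Q1 2029, Q2 2029.
Longest run of consecutive quarters below the threshold: 4.
4 ≥ 4, so Fontaine Trading became eligible.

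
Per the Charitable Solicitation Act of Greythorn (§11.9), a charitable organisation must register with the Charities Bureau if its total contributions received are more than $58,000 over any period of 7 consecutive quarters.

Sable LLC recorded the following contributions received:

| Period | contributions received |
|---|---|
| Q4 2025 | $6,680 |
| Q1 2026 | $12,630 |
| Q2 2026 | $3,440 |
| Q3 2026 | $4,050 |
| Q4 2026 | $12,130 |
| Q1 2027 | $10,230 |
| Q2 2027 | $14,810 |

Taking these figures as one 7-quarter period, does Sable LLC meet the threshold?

Yes

Total contributions received: $6,680 + $12,630 + $3,440 + $4,050 + $12,130 + $10,230 + $14,810 = $63,970.
$63,970 > $58,000, so the threshold is exceeded.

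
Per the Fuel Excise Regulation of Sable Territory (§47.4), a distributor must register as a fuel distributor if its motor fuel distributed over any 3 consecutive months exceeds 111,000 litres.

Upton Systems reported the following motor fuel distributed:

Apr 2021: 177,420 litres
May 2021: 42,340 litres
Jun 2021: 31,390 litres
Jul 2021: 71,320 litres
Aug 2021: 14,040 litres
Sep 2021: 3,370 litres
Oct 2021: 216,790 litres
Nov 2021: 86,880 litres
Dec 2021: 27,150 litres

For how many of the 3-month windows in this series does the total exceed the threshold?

Apr 2021–Jun 2021: 177,420 litres + 42,340 litres + 31,390 litres = 251,150 litres (over)
May 2021–Jul 2021: 42,340 litres + 31,390 litres + 71,320 litres = 145,050 litres (over)
Jun 2021–Aug 2021: 31,390 litres + 71,320 litres + 14,040 litres = 116,750 litres (over)
Jul 2021–Sep 2021: 71,320 litres + 14,040 litres + 3,370 litres = 88,730 litres (under)
Aug 2021–Oct 2021: 14,040 litres + 3,370 litres + 216,790 litres = 234,200 litres (over)
Sep 2021–Nov 2021: 3,370 litres + 216,790 litres + 86,880 litres = 307,040 litres (over)
Oct 2021–Dec 2021: 216,790 litres + 86,880 litres + 27,150 litres = 330,820 litres (over)
6 windows exceed the threshold.

6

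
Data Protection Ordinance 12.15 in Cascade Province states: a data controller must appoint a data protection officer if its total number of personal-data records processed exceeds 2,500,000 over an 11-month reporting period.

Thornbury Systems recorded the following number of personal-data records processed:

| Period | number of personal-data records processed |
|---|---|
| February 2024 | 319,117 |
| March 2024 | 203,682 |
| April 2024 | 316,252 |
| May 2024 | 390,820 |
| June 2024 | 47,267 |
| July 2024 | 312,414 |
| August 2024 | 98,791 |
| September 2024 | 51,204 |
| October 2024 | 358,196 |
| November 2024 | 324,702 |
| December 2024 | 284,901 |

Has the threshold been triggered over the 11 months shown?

Yes

Total number of personal-data records processed: 319,117 + 203,682 + 316,252 + 390,820 + 47,267 + 312,414 + 98,791 + 51,204 + 358,196 + 324,702 + 284,901 = 2,707,346.
2,707,346 > 2,500,000, so the threshold is exceeded.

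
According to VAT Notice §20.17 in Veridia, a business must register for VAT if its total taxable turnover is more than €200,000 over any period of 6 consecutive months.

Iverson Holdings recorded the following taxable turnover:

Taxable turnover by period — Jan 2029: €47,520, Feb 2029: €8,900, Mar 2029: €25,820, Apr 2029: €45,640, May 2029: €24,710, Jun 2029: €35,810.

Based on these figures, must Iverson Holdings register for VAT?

Total taxable turnover: €47,520 + €8,900 + €25,820 + €45,640 + €24,710 + €35,810 = €188,400.
€188,400 ≤ €200,000, so the threshold is not exceeded.

No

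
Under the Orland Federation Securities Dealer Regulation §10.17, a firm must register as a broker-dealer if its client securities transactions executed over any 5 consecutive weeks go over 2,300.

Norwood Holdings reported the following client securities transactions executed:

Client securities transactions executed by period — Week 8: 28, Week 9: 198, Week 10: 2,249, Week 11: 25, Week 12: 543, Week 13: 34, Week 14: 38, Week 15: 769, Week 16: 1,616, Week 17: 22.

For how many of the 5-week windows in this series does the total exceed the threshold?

Week 8–Week 12: 28 + 198 + 2,249 + 25 + 543 = 3,043 (over)
Week 9–Week 13: 198 + 2,249 + 25 + 543 + 34 = 3,049 (over)
Week 10–Week 14: 2,249 + 25 + 543 + 34 + 38 = 2,889 (over)
Week 11–Week 15: 25 + 543 + 34 + 38 + 769 = 1,409 (under)
Week 12–Week 16: 543 + 34 + 38 + 769 + 1,616 = 3,000 (over)
Week 13–Week 17: 34 + 38 + 769 + 1,616 + 22 = 2,479 (over)
5 windows exceed the threshold.

5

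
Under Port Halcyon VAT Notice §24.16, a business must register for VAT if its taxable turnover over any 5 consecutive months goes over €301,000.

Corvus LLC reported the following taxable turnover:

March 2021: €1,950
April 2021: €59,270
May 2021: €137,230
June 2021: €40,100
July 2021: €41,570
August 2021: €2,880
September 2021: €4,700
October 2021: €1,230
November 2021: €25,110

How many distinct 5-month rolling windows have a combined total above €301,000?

March 2021–July 2021: €1,950 + €59,270 + €137,230 + €40,100 + €41,570 = €280,120 (under)
April 2021–August 2021: €59,270 + €137,230 + €40,100 + €41,570 + €2,880 = €281,050 (under)
May 2021–September 2021: €137,230 + €40,100 + €41,570 + €2,880 + €4,700 = €226,480 (under)
June 2021–October 2021: €40,100 + €41,570 + €2,880 + €4,700 + €1,230 = €90,480 (under)
July 2021–November 2021: €41,570 + €2,880 + €4,700 + €1,230 + €25,110 = €75,490 (under)
0 windows exceed the threshold.

0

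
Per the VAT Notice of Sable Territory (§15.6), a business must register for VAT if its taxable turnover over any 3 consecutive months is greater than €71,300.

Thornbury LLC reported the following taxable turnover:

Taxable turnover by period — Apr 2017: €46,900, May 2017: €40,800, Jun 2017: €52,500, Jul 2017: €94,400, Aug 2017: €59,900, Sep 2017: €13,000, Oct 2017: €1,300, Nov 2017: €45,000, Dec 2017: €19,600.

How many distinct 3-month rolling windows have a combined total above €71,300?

Apr 2017–Jun 2017: €46,900 + €40,800 + €52,500 = €140,200 (over)
May 2017–Jul 2017: €40,800 + €52,500 + €94,400 = €187,700 (over)
Jun 2017–Aug 2017: €52,500 + €94,400 + €59,900 = €206,800 (over)
Jul 2017–Sep 2017: €94,400 + €59,900 + €13,000 = €167,300 (over)
Aug 2017–Oct 2017: €59,900 + €13,000 + €1,300 = €74,200 (over)
Sep 2017–Nov 2017: €13,000 + €1,300 + €45,000 = €59,300 (under)
Oct 2017–Dec 2017: €1,300 + €45,000 + €19,600 = €65,900 (under)
5 windows exceed the threshold.

5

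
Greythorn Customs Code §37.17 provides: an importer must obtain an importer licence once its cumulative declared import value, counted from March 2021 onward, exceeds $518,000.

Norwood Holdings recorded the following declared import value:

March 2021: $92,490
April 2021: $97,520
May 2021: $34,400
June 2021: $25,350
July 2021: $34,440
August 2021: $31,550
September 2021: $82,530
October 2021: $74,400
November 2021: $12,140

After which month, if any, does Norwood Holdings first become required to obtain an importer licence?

Through March 2021: $92,490
Through April 2021: $190,010
Through May 2021: $224,410
Through June 2021: $249,760
Through July 2021: $284,200
Through August 2021: $315,750
Through September 2021: $398,280
Through October 2021: $472,680
Through November 2021: $484,820
Final cumulative total $484,820 ≤ $518,000; the threshold is never exceeded.

Not triggered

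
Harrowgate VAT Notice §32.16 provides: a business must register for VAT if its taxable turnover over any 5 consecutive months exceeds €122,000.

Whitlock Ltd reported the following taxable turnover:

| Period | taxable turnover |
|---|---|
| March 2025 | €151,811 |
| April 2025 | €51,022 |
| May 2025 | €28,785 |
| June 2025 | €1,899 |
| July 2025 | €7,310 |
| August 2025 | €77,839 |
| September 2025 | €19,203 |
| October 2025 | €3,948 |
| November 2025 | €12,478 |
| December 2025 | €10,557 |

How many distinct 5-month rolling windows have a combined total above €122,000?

March 2025–July 2025: €151,811 + €51,022 + €28,785 + €1,899 + €7,310 = €240,827 (over)
April 2025–August 2025: €51,022 + €28,785 + €1,899 + €7,310 + €77,839 = €166,855 (over)
May 2025–September 2025: €28,785 + €1,899 + €7,310 + €77,839 + €19,203 = €135,036 (over)
June 2025–October 2025: €1,899 + €7,310 + €77,839 + €19,203 + €3,948 = €110,199 (under)
July 2025–November 2025: €7,310 + €77,839 + €19,203 + €3,948 + €12,478 = €120,778 (under)
August 2025–December 2025: €77,839 + €19,203 + €3,948 + €12,478 + €10,557 = €124,025 (over)
4 windows exceed the threshold.

4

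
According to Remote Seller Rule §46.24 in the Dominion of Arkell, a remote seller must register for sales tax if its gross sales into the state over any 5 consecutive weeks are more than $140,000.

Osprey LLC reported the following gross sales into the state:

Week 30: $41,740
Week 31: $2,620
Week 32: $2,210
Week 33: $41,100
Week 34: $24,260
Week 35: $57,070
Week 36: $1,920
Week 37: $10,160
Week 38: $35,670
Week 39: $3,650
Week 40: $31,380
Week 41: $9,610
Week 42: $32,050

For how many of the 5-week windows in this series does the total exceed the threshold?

Week 30–Week 34: $41,740 + $2,620 + $2,210 + $41,100 + $24,260 = $111,930 (under)
Week 31–Week 35: $2,620 + $2,210 + $41,100 + $24,260 + $57,070 = $127,260 (under)
Week 32–Week 36: $2,210 + $41,100 + $24,260 + $57,070 + $1,920 = $126,560 (under)
Week 33–Week 37: $41,100 + $24,260 + $57,070 + $1,920 + $10,160 = $134,510 (under)
Week 34–Week 38: $24,260 + $57,070 + $1,920 + $10,160 + $35,670 = $129,080 (under)
Week 35–Week 39: $57,070 + $1,920 + $10,160 + $35,670 + $3,650 = $108,470 (under)
Week 36–Week 40: $1,920 + $10,160 + $35,670 + $3,650 + $31,380 = $82,780 (under)
Week 37–Week 41: $10,160 + $35,670 + $3,650 + $31,380 + $9,610 = $90,470 (under)
Week 38–Week 42: $35,670 + $3,650 + $31,380 + $9,610 + $32,050 = $112,360 (under)
0 windows exceed the threshold.

0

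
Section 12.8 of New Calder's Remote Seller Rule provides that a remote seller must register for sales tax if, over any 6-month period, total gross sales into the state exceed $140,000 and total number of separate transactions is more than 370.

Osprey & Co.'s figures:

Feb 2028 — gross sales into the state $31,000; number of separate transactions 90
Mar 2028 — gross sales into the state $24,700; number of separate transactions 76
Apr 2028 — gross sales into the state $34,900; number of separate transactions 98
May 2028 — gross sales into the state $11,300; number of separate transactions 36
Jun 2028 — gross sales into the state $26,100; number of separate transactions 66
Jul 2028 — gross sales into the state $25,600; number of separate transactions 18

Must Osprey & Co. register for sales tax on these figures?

Total gross sales into the state: $31,000 + $24,700 + $34,900 + $11,300 + $26,100 + $25,600 = $153,600 (> $140,000).
Total number of separate transactions: 90 + 76 + 98 + 36 + 66 + 18 = 384 (> 370).
The test is 'and': both thresholds are exceeded.

Yes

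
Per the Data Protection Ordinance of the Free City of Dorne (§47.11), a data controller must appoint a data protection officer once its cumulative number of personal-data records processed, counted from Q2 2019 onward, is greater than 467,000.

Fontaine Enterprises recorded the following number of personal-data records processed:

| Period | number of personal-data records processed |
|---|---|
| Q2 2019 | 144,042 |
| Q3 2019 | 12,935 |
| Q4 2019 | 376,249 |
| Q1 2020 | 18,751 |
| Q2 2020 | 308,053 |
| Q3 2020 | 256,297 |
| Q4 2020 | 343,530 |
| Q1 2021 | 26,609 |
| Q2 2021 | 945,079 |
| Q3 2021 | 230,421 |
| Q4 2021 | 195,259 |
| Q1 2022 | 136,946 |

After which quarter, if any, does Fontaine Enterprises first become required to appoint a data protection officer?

Q4 2019

Through Q2 2019: 144,042
Through Q3 2019: 156,977
Through Q4 2019: 533,226 ← exceeds threshold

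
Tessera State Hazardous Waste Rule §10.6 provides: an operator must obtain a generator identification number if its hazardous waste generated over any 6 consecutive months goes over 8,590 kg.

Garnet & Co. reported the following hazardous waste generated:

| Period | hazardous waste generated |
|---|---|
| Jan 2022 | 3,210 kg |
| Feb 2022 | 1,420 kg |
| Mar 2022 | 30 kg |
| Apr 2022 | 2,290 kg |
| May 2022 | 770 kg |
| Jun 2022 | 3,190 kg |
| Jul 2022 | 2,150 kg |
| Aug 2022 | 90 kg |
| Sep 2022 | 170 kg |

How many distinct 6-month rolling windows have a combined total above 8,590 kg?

3

Jan 2022–Jun 2022: 3,210 kg + 1,420 kg + 30 kg + 2,290 kg + 770 kg + 3,190 kg = 10,910 kg (over)
Feb 2022–Jul 2022: 1,420 kg + 30 kg + 2,290 kg + 770 kg + 3,190 kg + 2,150 kg = 9,850 kg (over)
Mar 2022–Aug 2022: 30 kg + 2,290 kg + 770 kg + 3,190 kg + 2,150 kg + 90 kg = 8,520 kg (under)
Apr 2022–Sep 2022: 2,290 kg + 770 kg + 3,190 kg + 2,150 kg + 90 kg + 170 kg = 8,660 kg (over)
3 windows exceed the threshold.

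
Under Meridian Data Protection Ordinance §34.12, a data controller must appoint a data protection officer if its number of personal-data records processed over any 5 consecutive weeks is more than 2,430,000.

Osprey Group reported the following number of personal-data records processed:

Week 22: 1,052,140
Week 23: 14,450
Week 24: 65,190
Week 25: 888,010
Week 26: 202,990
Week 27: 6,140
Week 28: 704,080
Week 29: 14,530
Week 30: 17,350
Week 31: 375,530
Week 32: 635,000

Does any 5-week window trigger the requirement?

No

Week 22–Week 26: 1,052,140 + 14,450 + 65,190 + 888,010 + 202,990 = 2,222,780 (under)
Week 23–Week 27: 14,450 + 65,190 + 888,010 + 202,990 + 6,140 = 1,176,780 (under)
Week 24–Week 28: 65,190 + 888,010 + 202,990 + 6,140 + 704,080 = 1,866,410 (under)
Week 25–Week 29: 888,010 + 202,990 + 6,140 + 704,080 + 14,530 = 1,815,750 (under)
Week 26–Week 30: 202,990 + 6,140 + 704,080 + 14,530 + 17,350 = 945,090 (under)
Week 27–Week 31: 6,140 + 704,080 + 14,530 + 17,350 + 375,530 = 1,117,630 (under)
Week 28–Week 32: 704,080 + 14,530 + 17,350 + 375,530 + 635,000 = 1,746,490 (under)
No window exceeds 2,430,000.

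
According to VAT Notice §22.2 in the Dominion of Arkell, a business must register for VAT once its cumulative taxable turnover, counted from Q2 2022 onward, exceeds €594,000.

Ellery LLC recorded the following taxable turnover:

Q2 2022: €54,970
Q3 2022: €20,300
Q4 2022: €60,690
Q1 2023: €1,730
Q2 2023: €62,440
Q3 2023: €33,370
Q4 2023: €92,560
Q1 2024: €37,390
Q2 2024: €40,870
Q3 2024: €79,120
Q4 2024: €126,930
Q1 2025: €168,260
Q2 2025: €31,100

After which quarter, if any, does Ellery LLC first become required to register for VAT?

Q4 2024

Through Q2 2022: €54,970
Through Q3 2022: €75,270
Through Q4 2022: €135,960
Through Q1 2023: €137,690
Through Q2 2023: €200,130
Through Q3 2023: €233,500
Through Q4 2023: €326,060
Through Q1 2024: €363,450
Through Q2 2024: €404,320
Through Q3 2024: €483,440
Through Q4 2024: €610,370 ← exceeds threshold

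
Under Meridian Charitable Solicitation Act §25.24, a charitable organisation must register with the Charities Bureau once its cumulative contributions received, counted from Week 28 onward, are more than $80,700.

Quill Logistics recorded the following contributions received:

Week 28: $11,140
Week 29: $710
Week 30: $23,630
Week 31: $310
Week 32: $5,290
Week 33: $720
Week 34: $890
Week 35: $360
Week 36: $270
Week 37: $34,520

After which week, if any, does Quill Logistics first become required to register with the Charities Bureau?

Through Week 28: $11,140
Through Week 29: $11,850
Through Week 30: $35,480
Through Week 31: $35,790
Through Week 32: $41,080
Through Week 33: $41,800
Through Week 34: $42,690
Through Week 35: $43,050
Through Week 36: $43,320
Through Week 37: $77,840
Final cumulative total $77,840 ≤ $80,700; the threshold is never exceeded.

Not triggered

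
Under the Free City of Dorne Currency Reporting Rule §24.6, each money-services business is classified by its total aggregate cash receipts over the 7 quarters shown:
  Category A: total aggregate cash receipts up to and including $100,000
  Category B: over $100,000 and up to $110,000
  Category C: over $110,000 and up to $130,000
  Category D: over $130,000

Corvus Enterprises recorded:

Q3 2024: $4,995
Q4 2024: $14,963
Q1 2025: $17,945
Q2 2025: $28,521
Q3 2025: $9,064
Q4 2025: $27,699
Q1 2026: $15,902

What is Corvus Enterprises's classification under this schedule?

Category C

Total aggregate cash receipts: $4,995 + $14,963 + $17,945 + $28,521 + $9,064 + $27,699 + $15,902 = $119,089.
$110,000 < $119,089 ≤ $130,000, so Category C applies.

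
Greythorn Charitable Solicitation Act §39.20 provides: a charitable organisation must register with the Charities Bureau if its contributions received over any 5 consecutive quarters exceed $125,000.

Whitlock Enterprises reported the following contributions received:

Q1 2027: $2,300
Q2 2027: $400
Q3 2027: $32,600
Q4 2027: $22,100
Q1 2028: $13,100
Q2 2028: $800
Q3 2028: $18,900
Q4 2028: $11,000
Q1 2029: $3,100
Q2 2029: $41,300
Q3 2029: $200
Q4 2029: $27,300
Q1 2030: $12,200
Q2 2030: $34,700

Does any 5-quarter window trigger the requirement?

No

Q1 2027–Q1 2028: $2,300 + $400 + $32,600 + $22,100 + $13,100 = $70,500 (under)
Q2 2027–Q2 2028: $400 + $32,600 + $22,100 + $13,100 + $800 = $69,000 (under)
Q3 2027–Q3 2028: $32,600 + $22,100 + $13,100 + $800 + $18,900 = $87,500 (under)
Q4 2027–Q4 2028: $22,100 + $13,100 + $800 + $18,900 + $11,000 = $65,900 (under)
Q1 2028–Q1 2029: $13,100 + $800 + $18,900 + $11,000 + $3,100 = $46,900 (under)
Q2 2028–Q2 2029: $800 + $18,900 + $11,000 + $3,100 + $41,300 = $75,100 (under)
Q3 2028–Q3 2029: $18,900 + $11,000 + $3,100 + $41,300 + $200 = $74,500 (under)
Q4 2028–Q4 2029: $11,000 + $3,100 + $41,300 + $200 + $27,300 = $82,900 (under)
Q1 2029–Q1 2030: $3,100 + $41,300 + $200 + $27,300 + $12,200 = $84,100 (under)
Q2 2029–Q2 2030: $41,300 + $200 + $27,300 + $12,200 + $34,700 = $115,700 (under)
No window exceeds $125,000.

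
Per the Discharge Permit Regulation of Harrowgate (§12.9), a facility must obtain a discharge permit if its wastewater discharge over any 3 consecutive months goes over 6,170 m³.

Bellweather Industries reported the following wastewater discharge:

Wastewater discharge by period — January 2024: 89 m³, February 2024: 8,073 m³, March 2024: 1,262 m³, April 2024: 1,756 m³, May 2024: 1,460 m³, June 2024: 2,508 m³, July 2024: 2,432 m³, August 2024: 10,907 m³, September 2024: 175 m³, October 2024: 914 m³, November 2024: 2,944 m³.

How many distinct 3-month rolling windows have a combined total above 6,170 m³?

January 2024–March 2024: 89 m³ + 8,073 m³ + 1,262 m³ = 9,424 m³ (over)
February 2024–April 2024: 8,073 m³ + 1,262 m³ + 1,756 m³ = 11,091 m³ (over)
March 2024–May 2024: 1,262 m³ + 1,756 m³ + 1,460 m³ = 4,478 m³ (under)
April 2024–June 2024: 1,756 m³ + 1,460 m³ + 2,508 m³ = 5,724 m³ (under)
May 2024–July 2024: 1,460 m³ + 2,508 m³ + 2,432 m³ = 6,400 m³ (over)
June 2024–August 2024: 2,508 m³ + 2,432 m³ + 10,907 m³ = 15,847 m³ (over)
July 2024–September 2024: 2,432 m³ + 10,907 m³ + 175 m³ = 13,514 m³ (over)
August 2024–October 2024: 10,907 m³ + 175 m³ + 914 m³ = 11,996 m³ (over)
September 2024–November 2024: 175 m³ + 914 m³ + 2,944 m³ = 4,033 m³ (under)
6 windows exceed the threshold.

6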